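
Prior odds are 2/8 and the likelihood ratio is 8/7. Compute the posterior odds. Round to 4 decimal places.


Posterior odds = prior odds * likelihood ratio
= (2/8) * (8/7)
= 16 / 56
= 0.2857

0.2857


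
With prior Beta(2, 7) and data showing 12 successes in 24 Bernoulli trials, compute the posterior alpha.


Conjugate update: alpha_posterior = alpha_prior + k
= 2 + 12 = 14

14


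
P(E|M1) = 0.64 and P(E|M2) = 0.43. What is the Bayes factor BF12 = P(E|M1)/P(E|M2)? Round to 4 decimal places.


Bayes factor BF12 = P(E|M1) / P(E|M2)
= 0.64 / 0.43
= 1.4884

1.4884


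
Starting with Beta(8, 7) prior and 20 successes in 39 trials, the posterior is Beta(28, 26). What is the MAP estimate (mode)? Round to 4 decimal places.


The mode of Beta(a, b) when a > 1 and b > 1 is (a-1)/(a+b-2)
= (28 - 1) / (28 + 26 - 2)
= 27 / 52
= 0.5192

0.5192


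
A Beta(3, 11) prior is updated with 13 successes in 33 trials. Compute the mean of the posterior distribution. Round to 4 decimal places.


After update: Beta(16, 31)
Mean = 16 / (16 + 31) = 16 / 47
= 0.3404

0.3404


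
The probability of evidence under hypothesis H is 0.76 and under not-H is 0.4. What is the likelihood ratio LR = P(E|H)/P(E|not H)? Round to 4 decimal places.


LR = 0.76 / 0.4
= 1.9

1.9


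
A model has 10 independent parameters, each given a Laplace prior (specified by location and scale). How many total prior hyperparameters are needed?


Each Laplace prior needs 2 hyperparameters (location and scale).
Total = 2 * 10 = 20

20


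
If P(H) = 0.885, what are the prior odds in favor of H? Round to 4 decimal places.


Prior odds = P(H) / (1 - P(H))
= 0.885 / 0.115
= 7.6957

7.6957


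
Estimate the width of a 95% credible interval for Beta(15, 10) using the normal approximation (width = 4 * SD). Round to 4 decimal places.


For Beta(a,b): Var = ab/((a+b)^2(a+b+1))
Var = 0.0092, SD = 0.0961
Approximate 95% CI width = 4 * 0.0961 = 0.3843

0.3843


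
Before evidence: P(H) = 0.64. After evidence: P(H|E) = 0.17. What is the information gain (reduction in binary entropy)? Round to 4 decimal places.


Prior entropy = 0.9427
Posterior entropy = 0.6577
Information gain = 0.9427 - 0.6577 = 0.285

0.285


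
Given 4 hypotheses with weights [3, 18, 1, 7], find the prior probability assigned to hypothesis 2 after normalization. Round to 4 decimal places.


To normalize, divide each weight by the sum of all weights.
Sum = 29
Prior(H2) = 18/29 = 0.6207

0.6207


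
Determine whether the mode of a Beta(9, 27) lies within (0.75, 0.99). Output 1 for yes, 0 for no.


First find the mode: (a-1)/(a+b-2) = 0.2353
Is 0.2353 in (0.75, 0.99)? 0

0


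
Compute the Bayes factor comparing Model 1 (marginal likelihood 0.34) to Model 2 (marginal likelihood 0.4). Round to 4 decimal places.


BF12 = marginal likelihood of M1 / marginal likelihood of M2
= 0.34/0.4
= 0.85

0.85


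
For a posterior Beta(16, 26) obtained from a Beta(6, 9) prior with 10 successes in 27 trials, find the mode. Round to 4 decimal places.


Mode = (alpha - 1) / (alpha + beta - 2)
= 15 / 40
= 0.375

0.375


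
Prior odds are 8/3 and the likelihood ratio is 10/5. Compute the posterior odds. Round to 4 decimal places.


Posterior odds = prior odds * likelihood ratio
= (8/3) * (10/5)
= 80 / 15
= 5.3333

5.3333


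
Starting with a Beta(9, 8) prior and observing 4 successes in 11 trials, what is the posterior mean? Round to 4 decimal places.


Posterior parameters: alpha = 9 + 4 = 13
beta = 8 + 7 = 15
Posterior mean = alpha / (alpha + beta) = 13 / 28
= 0.4643

0.4643


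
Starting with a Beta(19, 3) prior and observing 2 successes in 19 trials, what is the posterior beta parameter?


Posterior beta = prior beta + failures
Failures = 19 - 2 = 17
beta_post = 3 + 17 = 20

20


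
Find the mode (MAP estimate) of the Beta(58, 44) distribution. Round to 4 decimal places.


For Beta(a,b) with a,b > 1:
Mode = (a-1)/(a+b-2) = (58-1)/(102-2)
= 57/100 = 0.57

0.57


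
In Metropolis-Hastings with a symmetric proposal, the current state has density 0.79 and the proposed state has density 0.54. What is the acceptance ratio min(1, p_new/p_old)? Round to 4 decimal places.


Ratio = p_new / p_old = 0.54 / 0.79 = 0.6835
Acceptance = min(1, 0.6835) = 0.6835

0.6835


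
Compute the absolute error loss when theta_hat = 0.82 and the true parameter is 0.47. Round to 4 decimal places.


L = |theta_hat - theta_true|
= |0.82 - 0.47| = 0.35

0.35


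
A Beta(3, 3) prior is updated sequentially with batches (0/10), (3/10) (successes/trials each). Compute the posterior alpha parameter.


Sequential conjugate updating is equivalent to a single batch update.
Total successes across all batches = 3
alpha_posterior = alpha_prior + total_successes = 3 + 3
= 6

6


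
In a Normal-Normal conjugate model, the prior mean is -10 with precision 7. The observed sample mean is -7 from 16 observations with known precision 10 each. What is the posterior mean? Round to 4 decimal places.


Posterior precision = tau0 + n*tau = 7 + 16*10 = 167
Posterior mean = (tau0*mu0 + n*tau*xbar) / posterior_precision
= (7*-10 + 16*10*-7) / 167
= -1190 / 167 = -7.1257

-7.1257


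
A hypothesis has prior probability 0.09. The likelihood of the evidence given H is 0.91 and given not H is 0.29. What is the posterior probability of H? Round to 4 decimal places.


Using Bayes' theorem:
P(E) = 0.09 * 0.91 + 0.91 * 0.29
P(E) = 0.3458
P(H|E) = (0.09 * 0.91) / 0.3458 = 0.2368

0.2368


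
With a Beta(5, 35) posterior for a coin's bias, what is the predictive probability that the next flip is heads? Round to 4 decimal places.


The predictive probability equals the posterior mean.
P(next = heads) = alpha / (alpha + beta)
= 5 / 40 = 0.125

0.125


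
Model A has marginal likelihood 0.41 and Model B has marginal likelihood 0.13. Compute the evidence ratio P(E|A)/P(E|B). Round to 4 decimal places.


Evidence ratio = P(E|A) / P(E|B)
= 0.41 / 0.13
= 3.1538

3.1538


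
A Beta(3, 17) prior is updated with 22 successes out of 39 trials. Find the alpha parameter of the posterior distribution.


In the Beta-Binomial conjugate update:
alpha_post = alpha_prior + successes
= 3 + 22
= 25

25


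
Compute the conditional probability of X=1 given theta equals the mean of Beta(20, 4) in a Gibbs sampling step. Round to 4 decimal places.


Mean of Beta(20, 4) = 0.8333
P(X=1 | theta=0.8333) = 0.8333

0.8333


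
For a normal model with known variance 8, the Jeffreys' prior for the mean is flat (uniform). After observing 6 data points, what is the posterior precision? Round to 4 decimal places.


Jeffreys' prior for normal mean (known variance) is flat.
Prior precision = 0.
Posterior precision = prior_prec + n/sigma^2 = 0 + 6/8
= 0.75

0.75


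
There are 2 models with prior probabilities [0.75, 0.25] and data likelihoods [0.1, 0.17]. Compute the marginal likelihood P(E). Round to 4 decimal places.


P(E) = sum over models of P(M_i) * P(E|M_i)
= 0.75*0.1 + 0.25*0.17
= 0.1175

0.1175


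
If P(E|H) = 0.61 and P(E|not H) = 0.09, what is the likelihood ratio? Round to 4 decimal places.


Likelihood ratio = P(E|H) / P(E|not H)
= 0.61 / 0.09
= 6.7778

6.7778


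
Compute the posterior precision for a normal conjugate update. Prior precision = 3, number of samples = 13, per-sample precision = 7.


tau_post = tau_0 + n * tau
= 3 + 13 * 7 = 94

94


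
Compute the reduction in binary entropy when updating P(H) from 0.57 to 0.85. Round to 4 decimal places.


H_before = -p*log2(p) - (1-p)*log2(1-p) for p=0.57: 0.9858
H_after for p=0.85: 0.6098
Reduction = 0.9858 - 0.6098 = 0.376

0.376


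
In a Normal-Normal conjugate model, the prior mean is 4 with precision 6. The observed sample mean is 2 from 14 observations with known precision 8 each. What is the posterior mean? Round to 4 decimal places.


Posterior precision = tau0 + n*tau = 6 + 14*8 = 118
Posterior mean = (tau0*mu0 + n*tau*xbar) / posterior_precision
= (6*4 + 14*8*2) / 118
= 248 / 118 = 2.1017

2.1017


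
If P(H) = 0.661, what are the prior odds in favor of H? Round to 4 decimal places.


Prior odds = P(H) / (1 - P(H))
= 0.661 / 0.339
= 1.9499

1.9499


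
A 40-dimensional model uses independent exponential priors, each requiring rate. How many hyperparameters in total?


Per parameter: 1 (rate).
Total = 40 * 1 = 40

40


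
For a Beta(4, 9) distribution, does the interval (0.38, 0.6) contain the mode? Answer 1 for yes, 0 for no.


Mode of Beta(a,b) = (a-1)/(a+b-2)
= (4-1)/(4+9-2) = 0.2727
Check: 0.38 <= 0.2727 <= 0.6?
Result: 0

0


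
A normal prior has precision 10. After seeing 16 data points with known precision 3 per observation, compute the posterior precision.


In the conjugate normal model, precisions add:
tau_posterior = tau_prior + n * tau_data
= 10 + 16*3 = 58

58


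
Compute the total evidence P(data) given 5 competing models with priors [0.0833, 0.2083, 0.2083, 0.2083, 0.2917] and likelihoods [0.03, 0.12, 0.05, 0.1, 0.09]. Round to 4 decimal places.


Marginal likelihood = sum P(model_i) * P(data|model_i)
Model 1: 0.0833 * 0.03 = 0.0025
Model 2: 0.2083 * 0.12 = 0.025
Model 3: 0.2083 * 0.05 = 0.0104
Model 4: 0.2083 * 0.1 = 0.0208
Model 5: 0.2917 * 0.09 = 0.0263
Total = 0.085

0.085


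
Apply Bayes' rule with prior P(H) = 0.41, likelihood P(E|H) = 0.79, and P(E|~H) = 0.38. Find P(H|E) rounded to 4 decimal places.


Step 1: Compute marginal P(E) = P(E|H)P(H) + P(E|~H)P(~H)
= 0.79*0.41 + 0.38*0.59 = 0.5481
Step 2: P(H|E) = P(E|H)P(H)/P(E) = 0.3239/0.5481
= 0.591

0.591


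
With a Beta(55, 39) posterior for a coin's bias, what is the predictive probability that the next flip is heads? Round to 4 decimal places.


The predictive probability equals the posterior mean.
P(next = heads) = alpha / (alpha + beta)
= 55 / 94 = 0.5851

0.5851


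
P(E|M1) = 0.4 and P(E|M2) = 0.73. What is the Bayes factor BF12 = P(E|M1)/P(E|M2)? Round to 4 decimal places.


Bayes factor BF12 = P(E|M1) / P(E|M2)
= 0.4 / 0.73
= 0.5479

0.5479


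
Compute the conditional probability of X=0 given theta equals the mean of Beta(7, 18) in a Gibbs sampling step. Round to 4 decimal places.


Mean of Beta(7, 18) = 0.28
P(X=0 | theta=0.28) = 0.72

0.72


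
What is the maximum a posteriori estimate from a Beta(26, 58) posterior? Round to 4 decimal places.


The MAP estimate equals the mode of the distribution.
Mode of Beta(a,b) = (a-1)/(a+b-2)
= 25/82
= 0.3049

0.3049


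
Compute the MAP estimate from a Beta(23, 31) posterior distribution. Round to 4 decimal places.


MAP = mode of Beta distribution
= (alpha - 1)/(alpha + beta - 2)
= (23-1)/(23+31-2)
= 22/52 = 0.4231

0.4231


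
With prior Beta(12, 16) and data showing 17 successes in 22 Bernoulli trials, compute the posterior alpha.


Conjugate update: alpha_posterior = alpha_prior + k
= 12 + 17 = 29

29


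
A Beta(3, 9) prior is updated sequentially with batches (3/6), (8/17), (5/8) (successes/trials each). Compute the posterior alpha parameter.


Sequential conjugate updating is equivalent to a single batch update.
Total successes across all batches = 16
alpha_posterior = alpha_prior + total_successes = 3 + 16
= 19

19


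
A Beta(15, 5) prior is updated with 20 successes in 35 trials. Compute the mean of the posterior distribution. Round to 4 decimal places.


After update: Beta(35, 20)
Mean = 35 / (35 + 20) = 35 / 55
= 0.6364

0.6364


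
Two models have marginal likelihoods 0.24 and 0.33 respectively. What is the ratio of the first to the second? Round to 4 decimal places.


Evidence ratio = 0.24 / 0.33
= 0.7273

0.7273


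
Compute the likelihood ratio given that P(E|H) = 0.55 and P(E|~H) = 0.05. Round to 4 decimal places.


LR = P(E|H) / P(E|~H)
= 0.55 / 0.05 = 11.0

11.0


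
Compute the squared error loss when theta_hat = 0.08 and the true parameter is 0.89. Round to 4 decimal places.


L = (theta_hat - theta_true)^2
= (0.08 - 0.89)^2
= -0.81^2 = 0.6561

0.6561


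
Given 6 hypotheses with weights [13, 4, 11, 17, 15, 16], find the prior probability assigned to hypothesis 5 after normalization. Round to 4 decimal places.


To normalize, divide each weight by the sum of all weights.
Sum = 76
Prior(H5) = 15/76 = 0.1974

0.1974


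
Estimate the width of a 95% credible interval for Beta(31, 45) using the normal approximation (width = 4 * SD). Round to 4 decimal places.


For Beta(a,b): Var = ab/((a+b)^2(a+b+1))
Var = 0.0031, SD = 0.056
Approximate 95% CI width = 4 * 0.056 = 0.224

0.224


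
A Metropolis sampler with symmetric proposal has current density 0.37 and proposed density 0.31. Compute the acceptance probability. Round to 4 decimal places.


For symmetric proposals, acceptance = min(1, pi(x*)/pi(x))
= min(1, 0.31/0.37)
= min(1, 0.8378) = 0.8378

0.8378


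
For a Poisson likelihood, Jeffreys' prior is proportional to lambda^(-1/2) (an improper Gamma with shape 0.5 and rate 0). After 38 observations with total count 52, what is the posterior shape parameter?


Jeffreys' prior for Poisson is proportional to lambda^(-1/2).
Posterior is Gamma(0.5 + S, 0 + n) = Gamma(0.5 + 52, 38).
Posterior shape = 0.5 + S = 0.5 + 52 = 52.5

52.5


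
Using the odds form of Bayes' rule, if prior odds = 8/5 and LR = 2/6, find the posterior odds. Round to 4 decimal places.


Bayes' rule in odds form: posterior odds = prior odds * LR
= (8 * 2) / (5 * 6)
= 16/30 = 0.5333

0.5333


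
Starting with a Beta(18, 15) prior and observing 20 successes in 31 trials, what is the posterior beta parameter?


Posterior beta = prior beta + failures
Failures = 31 - 20 = 11
beta_post = 15 + 11 = 26

26


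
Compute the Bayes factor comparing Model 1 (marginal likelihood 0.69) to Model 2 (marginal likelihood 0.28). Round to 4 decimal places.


BF12 = marginal likelihood of M1 / marginal likelihood of M2
= 0.69/0.28
= 2.4643

2.4643


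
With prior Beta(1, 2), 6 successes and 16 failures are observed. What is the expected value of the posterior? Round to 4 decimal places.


Posterior = Beta(7, 18)
E[theta] = alpha/(alpha+beta)
= 7/25 = 0.28

0.28


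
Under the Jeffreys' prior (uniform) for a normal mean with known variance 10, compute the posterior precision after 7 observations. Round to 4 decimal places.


Prior precision = 0 (flat prior).
Post. prec. = 0 + n/var = 7/10 = 0.7

0.7


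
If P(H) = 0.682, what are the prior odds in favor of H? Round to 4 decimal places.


Prior odds = P(H) / (1 - P(H))
= 0.682 / 0.318
= 2.1447

2.1447


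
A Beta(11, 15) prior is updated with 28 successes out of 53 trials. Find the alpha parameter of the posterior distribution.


In the Beta-Binomial conjugate update:
alpha_post = alpha_prior + successes
= 11 + 28
= 39

39


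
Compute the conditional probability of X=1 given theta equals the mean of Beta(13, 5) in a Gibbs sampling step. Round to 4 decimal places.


Mean of Beta(13, 5) = 0.7222
P(X=1 | theta=0.7222) = 0.7222

0.7222


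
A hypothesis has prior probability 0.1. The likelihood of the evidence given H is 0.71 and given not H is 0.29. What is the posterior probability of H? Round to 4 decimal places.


Using Bayes' theorem:
P(E) = 0.1 * 0.71 + 0.9 * 0.29
P(E) = 0.332
P(H|E) = (0.1 * 0.71) / 0.332 = 0.2139

0.2139


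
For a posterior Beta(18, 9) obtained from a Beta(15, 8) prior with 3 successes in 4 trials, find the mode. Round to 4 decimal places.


Mode = (alpha - 1) / (alpha + beta - 2)
= 17 / 25
= 0.68

0.68


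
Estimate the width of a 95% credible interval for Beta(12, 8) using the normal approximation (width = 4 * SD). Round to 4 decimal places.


For Beta(a,b): Var = ab/((a+b)^2(a+b+1))
Var = 0.0114, SD = 0.1069
Approximate 95% CI width = 4 * 0.1069 = 0.4276

0.4276


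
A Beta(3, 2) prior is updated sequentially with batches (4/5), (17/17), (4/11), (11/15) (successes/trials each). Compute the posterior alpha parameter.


Sequential conjugate updating is equivalent to a single batch update.
Total successes across all batches = 36
alpha_posterior = alpha_prior + total_successes = 3 + 36
= 39

39


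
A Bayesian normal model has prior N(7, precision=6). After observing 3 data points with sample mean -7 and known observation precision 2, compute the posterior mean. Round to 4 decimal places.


Posterior mean = (prior_precision * prior_mean + n * data_precision * data_mean) / (prior_precision + n * data_precision)
Numerator = 6*7 + 3*2*-7 = 0
Denominator = 6 + 3*2 = 12
Posterior mean = 0.0

0.0


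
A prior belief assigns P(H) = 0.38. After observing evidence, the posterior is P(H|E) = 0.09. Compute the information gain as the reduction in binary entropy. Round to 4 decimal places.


H(prior) = -0.38*log2(0.38) - 0.62*log2(0.62)
= 0.958
H(post) = -0.09*log2(0.09) - 0.91*log2(0.91)
= 0.4365
IG = 0.958 - 0.4365 = 0.5216

0.5216


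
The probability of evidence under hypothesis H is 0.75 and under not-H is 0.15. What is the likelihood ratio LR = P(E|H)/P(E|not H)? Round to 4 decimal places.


LR = 0.75 / 0.15
= 5.0

5.0


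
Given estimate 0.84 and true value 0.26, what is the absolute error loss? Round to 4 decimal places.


Absolute error = |estimate - true|
= |0.58| = 0.58

0.58


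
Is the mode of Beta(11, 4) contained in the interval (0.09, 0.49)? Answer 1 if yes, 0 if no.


Mode = (a-1)/(a+b-2) = 10/13 = 0.7692
Interval: (0.09, 0.49)
Contains mode? 0

0


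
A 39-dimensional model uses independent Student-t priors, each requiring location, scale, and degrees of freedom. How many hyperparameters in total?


Per parameter: 3 (location, scale, and degrees of freedom).
Total = 39 * 3 = 117

117


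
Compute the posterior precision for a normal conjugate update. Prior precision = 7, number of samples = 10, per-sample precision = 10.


tau_post = tau_0 + n * tau
= 7 + 10 * 10 = 107

107


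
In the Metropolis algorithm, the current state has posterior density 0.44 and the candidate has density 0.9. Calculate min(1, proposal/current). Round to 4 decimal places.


Ratio = 0.9/0.44 = 2.0455
Acceptance probability = min(1, 2.0455)
= 1.0

1.0


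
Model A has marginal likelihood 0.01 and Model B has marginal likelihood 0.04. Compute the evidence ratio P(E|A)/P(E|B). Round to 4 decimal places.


Evidence ratio = P(E|A) / P(E|B)
= 0.01 / 0.04
= 0.25

0.25


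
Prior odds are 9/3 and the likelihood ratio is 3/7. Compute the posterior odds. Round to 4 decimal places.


Posterior odds = prior odds * likelihood ratio
= (9/3) * (3/7)
= 27 / 21
= 1.2857

1.2857


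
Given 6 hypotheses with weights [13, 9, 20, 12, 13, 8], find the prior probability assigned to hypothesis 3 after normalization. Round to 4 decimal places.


To normalize, divide each weight by the sum of all weights.
Sum = 75
Prior(H3) = 20/75 = 0.2667

0.2667


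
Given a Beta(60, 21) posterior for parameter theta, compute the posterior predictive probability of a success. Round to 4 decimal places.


For a Beta-Bernoulli model, the predictive probability is the mean:
P(success) = 60/(60+21) = 60/81 = 0.7407

0.7407


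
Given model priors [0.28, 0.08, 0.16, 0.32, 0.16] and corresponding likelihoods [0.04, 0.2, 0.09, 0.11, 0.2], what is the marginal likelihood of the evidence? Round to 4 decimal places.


P(E) = sum_i P(M_i) P(E|M_i)
= 0.0112 + 0.016 + 0.0144 + 0.0352 + 0.032
= 0.1088

0.1088


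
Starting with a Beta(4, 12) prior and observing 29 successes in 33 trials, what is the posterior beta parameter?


Posterior beta = prior beta + failures
Failures = 33 - 29 = 4
beta_post = 12 + 4 = 16

16


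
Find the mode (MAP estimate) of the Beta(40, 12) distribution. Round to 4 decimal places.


For Beta(a,b) with a,b > 1:
Mode = (a-1)/(a+b-2) = (40-1)/(52-2)
= 39/50 = 0.78

0.78


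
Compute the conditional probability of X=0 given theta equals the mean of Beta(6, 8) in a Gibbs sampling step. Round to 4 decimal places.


Mean of Beta(6, 8) = 0.4286
P(X=0 | theta=0.4286) = 0.5714

0.5714


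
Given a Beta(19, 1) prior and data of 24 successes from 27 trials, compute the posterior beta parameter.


Number of failures = 27 - 24 = 3
Posterior beta = 1 + 3 = 4

4


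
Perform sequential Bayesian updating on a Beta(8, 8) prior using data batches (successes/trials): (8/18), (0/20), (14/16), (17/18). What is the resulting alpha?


Accumulate successes: 39
Posterior alpha = prior alpha + sum of successes
= 8 + 39 = 47

47


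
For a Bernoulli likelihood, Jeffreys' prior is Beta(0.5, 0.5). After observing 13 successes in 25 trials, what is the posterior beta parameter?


Jeffreys' prior for Bernoulli is Beta(0.5, 0.5).
Posterior is Beta(0.5 + k, 0.5 + n - k).
Posterior beta = 0.5 + (n - k) = 0.5 + 12 = 12.5

12.5


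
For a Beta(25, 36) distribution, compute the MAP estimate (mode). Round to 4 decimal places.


MAP = mode = (a-1)/(a+b-2)
= (25-1)/(25+36-2)
= 24/59 = 0.4068

0.4068


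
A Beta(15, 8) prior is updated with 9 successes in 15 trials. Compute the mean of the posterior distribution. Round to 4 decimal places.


After update: Beta(24, 14)
Mean = 24 / (24 + 14) = 24 / 38
= 0.6316

0.6316


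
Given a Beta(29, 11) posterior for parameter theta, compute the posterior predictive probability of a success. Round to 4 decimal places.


For a Beta-Bernoulli model, the predictive probability is the mean:
P(success) = 29/(29+11) = 29/40 = 0.725

0.725


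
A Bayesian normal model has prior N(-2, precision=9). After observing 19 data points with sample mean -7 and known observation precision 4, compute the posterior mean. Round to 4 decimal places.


Posterior mean = (prior_precision * prior_mean + n * data_precision * data_mean) / (prior_precision + n * data_precision)
Numerator = 9*-2 + 19*4*-7 = -550
Denominator = 9 + 19*4 = 85
Posterior mean = -6.4706

-6.4706


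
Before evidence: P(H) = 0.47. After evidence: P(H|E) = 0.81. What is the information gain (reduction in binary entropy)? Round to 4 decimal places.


Prior entropy = 0.9974
Posterior entropy = 0.7015
Information gain = 0.9974 - 0.7015 = 0.2959

0.2959


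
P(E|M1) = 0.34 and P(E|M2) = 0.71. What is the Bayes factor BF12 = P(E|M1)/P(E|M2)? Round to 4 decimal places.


Bayes factor BF12 = P(E|M1) / P(E|M2)
= 0.34 / 0.71
= 0.4789

0.4789


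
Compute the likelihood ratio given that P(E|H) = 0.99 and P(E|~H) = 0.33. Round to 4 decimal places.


LR = P(E|H) / P(E|~H)
= 0.99 / 0.33 = 3.0

3.0


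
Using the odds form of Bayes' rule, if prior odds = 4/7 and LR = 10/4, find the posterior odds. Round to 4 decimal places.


Bayes' rule in odds form: posterior odds = prior odds * LR
= (4 * 10) / (7 * 4)
= 40/28 = 1.4286

1.4286


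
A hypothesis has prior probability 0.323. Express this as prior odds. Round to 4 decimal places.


Odds = P(H) / P(not H) = 0.323 / 0.677
= 0.4771

0.4771


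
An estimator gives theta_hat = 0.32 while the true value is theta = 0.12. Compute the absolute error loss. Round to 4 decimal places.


The absolute error loss is |theta_hat - theta|
= |0.32 - 0.12|
= 0.2

0.2


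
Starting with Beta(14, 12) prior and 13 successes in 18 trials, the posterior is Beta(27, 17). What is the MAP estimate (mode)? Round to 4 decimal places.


The mode of Beta(a, b) when a > 1 and b > 1 is (a-1)/(a+b-2)
= (27 - 1) / (27 + 17 - 2)
= 26 / 42
= 0.619

0.619


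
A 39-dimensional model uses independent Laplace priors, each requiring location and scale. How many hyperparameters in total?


Per parameter: 2 (location and scale).
Total = 39 * 2 = 78

78


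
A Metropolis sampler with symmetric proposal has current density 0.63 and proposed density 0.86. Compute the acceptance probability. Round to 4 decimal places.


For symmetric proposals, acceptance = min(1, pi(x*)/pi(x))
= min(1, 0.86/0.63)
= min(1, 1.3651) = 1.0

1.0


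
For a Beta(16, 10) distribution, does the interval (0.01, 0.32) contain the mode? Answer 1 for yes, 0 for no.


Mode of Beta(a,b) = (a-1)/(a+b-2)
= (16-1)/(16+10-2) = 0.625
Check: 0.01 <= 0.625 <= 0.32?
Result: 0

0


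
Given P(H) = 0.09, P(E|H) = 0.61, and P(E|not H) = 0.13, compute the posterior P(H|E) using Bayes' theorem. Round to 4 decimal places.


By Bayes' theorem: P(H|E) = P(E|H)*P(H) / P(E)
P(E) = P(E|H)*P(H) + P(E|not H)*P(not H)
P(E) = 0.61*0.09 + 0.13*0.91 = 0.1732
P(H|E) = 0.61*0.09 / 0.1732 = 0.317

0.317


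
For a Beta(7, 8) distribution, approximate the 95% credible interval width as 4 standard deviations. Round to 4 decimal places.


Variance of Beta(a,b) = ab / ((a+b)^2 * (a+b+1))
= 7*8 / ((15)^2 * 16)
= 0.0156
SD = sqrt(0.0156) = 0.1247
Width = 4 * SD = 0.4989

0.4989


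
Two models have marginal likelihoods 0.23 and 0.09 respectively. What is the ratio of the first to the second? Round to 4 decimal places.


Evidence ratio = 0.23 / 0.09
= 2.5556

2.5556


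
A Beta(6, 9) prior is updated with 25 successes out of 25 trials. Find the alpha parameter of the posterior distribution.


In the Beta-Binomial conjugate update:
alpha_post = alpha_prior + successes
= 6 + 25
= 31

31


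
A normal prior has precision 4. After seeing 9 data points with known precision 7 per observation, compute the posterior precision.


In the conjugate normal model, precisions add:
tau_posterior = tau_prior + n * tau_data
= 4 + 9*7 = 67

67


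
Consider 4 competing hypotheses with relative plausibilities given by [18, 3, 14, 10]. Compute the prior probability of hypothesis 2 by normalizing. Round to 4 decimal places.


Sum of weights = 18 + 3 + 14 + 10 = 45
Normalized prior for H2 = 3 / 45
= 0.0667

0.0667


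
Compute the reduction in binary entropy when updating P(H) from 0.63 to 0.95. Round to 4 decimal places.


H_before = -p*log2(p) - (1-p)*log2(1-p) for p=0.63: 0.9507
H_after for p=0.95: 0.2864
Reduction = 0.9507 - 0.2864 = 0.6643

0.6643


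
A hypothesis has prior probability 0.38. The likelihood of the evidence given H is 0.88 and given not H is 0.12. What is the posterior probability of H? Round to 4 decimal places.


Using Bayes' theorem:
P(E) = 0.38 * 0.88 + 0.62 * 0.12
P(E) = 0.4088
P(H|E) = (0.38 * 0.88) / 0.4088 = 0.818

0.818


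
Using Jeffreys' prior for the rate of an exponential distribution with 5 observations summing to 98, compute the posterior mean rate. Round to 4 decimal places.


Jeffreys' prior leads to posterior Gamma(5, 98).
Mean = 5/98 = 0.051

0.051


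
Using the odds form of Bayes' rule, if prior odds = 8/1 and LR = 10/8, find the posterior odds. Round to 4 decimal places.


Bayes' rule in odds form: posterior odds = prior odds * LR
= (8 * 10) / (1 * 8)
= 80/8 = 10.0

10.0


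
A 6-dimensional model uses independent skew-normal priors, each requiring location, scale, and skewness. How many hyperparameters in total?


Per parameter: 3 (location, scale, and skewness).
Total = 6 * 3 = 18

18


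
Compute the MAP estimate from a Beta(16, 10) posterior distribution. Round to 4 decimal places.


MAP = mode of Beta distribution
= (alpha - 1)/(alpha + beta - 2)
= (16-1)/(16+10-2)
= 15/24 = 0.625

0.625


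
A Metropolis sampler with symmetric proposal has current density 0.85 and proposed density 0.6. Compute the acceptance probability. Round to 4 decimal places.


For symmetric proposals, acceptance = min(1, pi(x*)/pi(x))
= min(1, 0.6/0.85)
= min(1, 0.7059) = 0.7059

0.7059


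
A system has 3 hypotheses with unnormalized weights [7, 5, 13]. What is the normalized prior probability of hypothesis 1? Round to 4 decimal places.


The normalized prior is the weight divided by the total.
Total weight = 25
P(H1) = 7 / 25 = 0.28

0.28


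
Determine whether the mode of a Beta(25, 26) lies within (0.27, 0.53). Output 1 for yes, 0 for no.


First find the mode: (a-1)/(a+b-2) = 0.4898
Is 0.4898 in (0.27, 0.53)? 1

1


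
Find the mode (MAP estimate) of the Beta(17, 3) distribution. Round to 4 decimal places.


For Beta(a,b) with a,b > 1:
Mode = (a-1)/(a+b-2) = (17-1)/(20-2)
= 16/18 = 0.8889

0.8889


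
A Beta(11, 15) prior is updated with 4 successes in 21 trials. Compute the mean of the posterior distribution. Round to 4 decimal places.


After update: Beta(15, 32)
Mean = 15 / (15 + 32) = 15 / 47
= 0.3191

0.3191


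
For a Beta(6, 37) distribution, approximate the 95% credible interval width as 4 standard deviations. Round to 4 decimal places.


Variance of Beta(a,b) = ab / ((a+b)^2 * (a+b+1))
= 6*37 / ((43)^2 * 44)
= 0.0027
SD = sqrt(0.0027) = 0.0522
Width = 4 * SD = 0.2089

0.2089


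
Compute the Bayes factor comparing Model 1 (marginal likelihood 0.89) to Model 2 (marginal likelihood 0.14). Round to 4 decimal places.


BF12 = marginal likelihood of M1 / marginal likelihood of M2
= 0.89/0.14
= 6.3571

6.3571


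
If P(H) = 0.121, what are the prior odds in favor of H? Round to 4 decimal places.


Prior odds = P(H) / (1 - P(H))
= 0.121 / 0.879
= 0.1377

0.1377


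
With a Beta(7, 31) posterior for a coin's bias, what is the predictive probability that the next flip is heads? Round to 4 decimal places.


The predictive probability equals the posterior mean.
P(next = heads) = alpha / (alpha + beta)
= 7 / 38 = 0.1842

0.1842


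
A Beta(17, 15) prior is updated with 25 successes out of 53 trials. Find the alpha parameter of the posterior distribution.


In the Beta-Binomial conjugate update:
alpha_post = alpha_prior + successes
= 17 + 25
= 42

42


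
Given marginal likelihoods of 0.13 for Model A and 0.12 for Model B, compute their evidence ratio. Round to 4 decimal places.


Ratio = ML(A) / ML(B) = 0.13/0.12
= 1.0833

1.0833


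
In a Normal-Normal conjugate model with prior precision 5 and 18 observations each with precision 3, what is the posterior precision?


Posterior precision = prior precision + n * observation precision
= 5 + 18 * 3
= 5 + 54 = 59

59


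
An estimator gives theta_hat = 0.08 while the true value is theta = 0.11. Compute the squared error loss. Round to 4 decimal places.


The squared error loss is (theta_hat - theta)^2
= (0.08 - 0.11)^2
= (-0.03)^2 = 0.0009

0.0009


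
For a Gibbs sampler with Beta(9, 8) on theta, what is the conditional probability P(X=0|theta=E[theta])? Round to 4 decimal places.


E[theta] = 9/(9+8) = 0.5294
P(X=0|theta) = 1 - theta = 0.4706

0.4706


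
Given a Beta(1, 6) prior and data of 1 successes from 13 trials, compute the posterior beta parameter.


Number of failures = 13 - 1 = 12
Posterior beta = 6 + 12 = 18

18


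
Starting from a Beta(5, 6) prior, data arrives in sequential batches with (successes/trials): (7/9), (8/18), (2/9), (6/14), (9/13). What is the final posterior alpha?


In sequential Bayesian updating, we sum all successes.
Total successes = 32
Final alpha = 5 + 32 = 37

37


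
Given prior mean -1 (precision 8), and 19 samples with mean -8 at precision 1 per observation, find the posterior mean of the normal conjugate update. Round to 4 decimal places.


The posterior mean is a precision-weighted average of prior and data.
Post. prec. = 8 + 19 = 27
Post. mean = (-8 + -152)/27 = -160/27 = -5.9259

-5.9259


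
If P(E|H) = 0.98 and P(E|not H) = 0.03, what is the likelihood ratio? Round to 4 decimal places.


Likelihood ratio = P(E|H) / P(E|not H)
= 0.98 / 0.03
= 32.6667

32.6667


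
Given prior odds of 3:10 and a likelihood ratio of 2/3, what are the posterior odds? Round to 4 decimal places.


Posterior odds = prior odds * LR
Prior odds = 3/10 = 0.3
LR = 2/3 = 0.6667
Posterior odds = 0.3 * 0.6667 = 0.2

0.2


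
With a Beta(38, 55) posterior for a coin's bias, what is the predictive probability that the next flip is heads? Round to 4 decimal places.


The predictive probability equals the posterior mean.
P(next = heads) = alpha / (alpha + beta)
= 38 / 93 = 0.4086

0.4086


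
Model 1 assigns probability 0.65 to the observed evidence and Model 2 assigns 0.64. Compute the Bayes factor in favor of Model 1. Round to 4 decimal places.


BF = P(data|M1) / P(data|M2)
= 0.65 / 0.64 = 1.0156

1.0156


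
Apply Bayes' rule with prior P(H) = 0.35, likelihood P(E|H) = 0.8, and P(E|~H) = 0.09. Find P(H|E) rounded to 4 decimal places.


Step 1: Compute marginal P(E) = P(E|H)P(H) + P(E|~H)P(~H)
= 0.8*0.35 + 0.09*0.65 = 0.3385
Step 2: P(H|E) = P(E|H)P(H)/P(E) = 0.28/0.3385
= 0.8272

0.8272


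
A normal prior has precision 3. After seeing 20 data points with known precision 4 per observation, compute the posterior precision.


In the conjugate normal model, precisions add:
tau_posterior = tau_prior + n * tau_data
= 3 + 20*4 = 83

83


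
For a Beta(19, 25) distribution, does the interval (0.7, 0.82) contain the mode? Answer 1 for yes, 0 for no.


Mode of Beta(a,b) = (a-1)/(a+b-2)
= (19-1)/(19+25-2) = 0.4286
Check: 0.7 <= 0.4286 <= 0.82?
Result: 0

0


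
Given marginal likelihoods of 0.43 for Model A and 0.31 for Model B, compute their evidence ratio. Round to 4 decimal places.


Ratio = ML(A) / ML(B) = 0.43/0.31
= 1.3871

1.3871


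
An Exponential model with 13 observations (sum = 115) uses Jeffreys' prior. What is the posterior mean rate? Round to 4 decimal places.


Posterior Gamma(13, 115)
E[lambda] = 13/115 = 0.113

0.113


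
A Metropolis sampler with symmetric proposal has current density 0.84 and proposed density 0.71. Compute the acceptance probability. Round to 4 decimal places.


For symmetric proposals, acceptance = min(1, pi(x*)/pi(x))
= min(1, 0.71/0.84)
= min(1, 0.8452) = 0.8452

0.8452


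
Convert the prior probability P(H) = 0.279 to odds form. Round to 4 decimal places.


P(not H) = 1 - 0.279 = 0.721
Odds = 0.279 / 0.721 = 0.387

0.387


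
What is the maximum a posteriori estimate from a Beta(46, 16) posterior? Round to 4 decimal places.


The MAP estimate equals the mode of the distribution.
Mode of Beta(a,b) = (a-1)/(a+b-2)
= 45/60
= 0.75

0.75


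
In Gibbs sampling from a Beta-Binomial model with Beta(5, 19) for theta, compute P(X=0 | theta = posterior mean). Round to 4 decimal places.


Posterior mean = alpha/(alpha+beta) = 5/24 = 0.2083
P(X=0|theta=mean) = 1 - theta = 0.7917

0.7917


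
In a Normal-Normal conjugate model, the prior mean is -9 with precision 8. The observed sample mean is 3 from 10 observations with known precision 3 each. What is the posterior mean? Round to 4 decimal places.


Posterior precision = tau0 + n*tau = 8 + 10*3 = 38
Posterior mean = (tau0*mu0 + n*tau*xbar) / posterior_precision
= (8*-9 + 10*3*3) / 38
= 18 / 38 = 0.4737

0.4737


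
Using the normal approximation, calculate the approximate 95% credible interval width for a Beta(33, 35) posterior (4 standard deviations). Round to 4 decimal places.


Var(Beta) = 33*35/(68^2 * 69) = 0.0036
SD = 0.0602
Width ~ 4*SD = 0.2407

0.2407


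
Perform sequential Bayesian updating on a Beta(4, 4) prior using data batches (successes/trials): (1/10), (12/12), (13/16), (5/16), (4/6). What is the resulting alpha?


Accumulate successes: 35
Posterior alpha = prior alpha + sum of successes
= 4 + 35 = 39

39


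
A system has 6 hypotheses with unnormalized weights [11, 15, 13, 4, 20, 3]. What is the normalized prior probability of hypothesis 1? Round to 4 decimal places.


The normalized prior is the weight divided by the total.
Total weight = 66
P(H1) = 11 / 66 = 0.1667

0.1667


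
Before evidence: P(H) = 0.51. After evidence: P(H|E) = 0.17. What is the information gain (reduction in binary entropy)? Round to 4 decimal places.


Prior entropy = 0.9997
Posterior entropy = 0.6577
Information gain = 0.9997 - 0.6577 = 0.342

0.342


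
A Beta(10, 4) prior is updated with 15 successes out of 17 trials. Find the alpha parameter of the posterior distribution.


In the Beta-Binomial conjugate update:
alpha_post = alpha_prior + successes
= 10 + 15
= 25

25


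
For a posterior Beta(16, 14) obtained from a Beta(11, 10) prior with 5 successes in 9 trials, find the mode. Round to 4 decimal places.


Mode = (alpha - 1) / (alpha + beta - 2)
= 15 / 28
= 0.5357

0.5357


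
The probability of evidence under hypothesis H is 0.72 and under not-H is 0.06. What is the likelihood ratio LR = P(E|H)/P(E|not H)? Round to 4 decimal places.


LR = 0.72 / 0.06
= 12.0

12.0


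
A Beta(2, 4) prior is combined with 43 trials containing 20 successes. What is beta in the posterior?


In conjugate updating:
beta_posterior = beta_prior + (n - k)
= 4 + (43 - 20)
= 4 + 23 = 27

27


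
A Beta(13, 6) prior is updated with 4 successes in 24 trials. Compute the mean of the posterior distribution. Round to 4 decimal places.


After update: Beta(17, 26)
Mean = 17 / (17 + 26) = 17 / 43
= 0.3953

0.3953


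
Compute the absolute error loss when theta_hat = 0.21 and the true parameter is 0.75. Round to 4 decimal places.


L = |theta_hat - theta_true|
= |0.21 - 0.75| = 0.54

0.54


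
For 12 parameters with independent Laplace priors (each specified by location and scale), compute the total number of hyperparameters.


A Laplace prior has 2 hyperparameters per parameter.
Total = 12 * 2 = 24

24


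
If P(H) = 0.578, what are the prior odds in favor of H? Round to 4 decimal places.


Prior odds = P(H) / (1 - P(H))
= 0.578 / 0.422
= 1.3697

1.3697


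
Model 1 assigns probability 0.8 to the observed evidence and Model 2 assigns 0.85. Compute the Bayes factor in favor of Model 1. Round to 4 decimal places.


BF = P(data|M1) / P(data|M2)
= 0.8 / 0.85 = 0.9412

0.9412


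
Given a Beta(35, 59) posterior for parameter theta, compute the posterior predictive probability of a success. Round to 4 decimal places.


For a Beta-Bernoulli model, the predictive probability is the mean:
P(success) = 35/(35+59) = 35/94 = 0.3723

0.3723


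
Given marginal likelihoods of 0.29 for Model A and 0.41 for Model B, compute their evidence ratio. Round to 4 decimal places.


Ratio = ML(A) / ML(B) = 0.29/0.41
= 0.7073

0.7073


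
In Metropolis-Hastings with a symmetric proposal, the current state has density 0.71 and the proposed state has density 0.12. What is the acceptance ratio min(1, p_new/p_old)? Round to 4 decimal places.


Ratio = p_new / p_old = 0.12 / 0.71 = 0.169
Acceptance = min(1, 0.169) = 0.169

0.169


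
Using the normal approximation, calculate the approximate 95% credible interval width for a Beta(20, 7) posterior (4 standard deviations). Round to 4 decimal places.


Var(Beta) = 20*7/(27^2 * 28) = 0.0069
SD = 0.0828
Width ~ 4*SD = 0.3313

0.3313


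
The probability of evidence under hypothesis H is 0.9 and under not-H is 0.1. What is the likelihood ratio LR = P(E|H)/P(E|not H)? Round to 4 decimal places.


LR = 0.9 / 0.1
= 9.0

9.0


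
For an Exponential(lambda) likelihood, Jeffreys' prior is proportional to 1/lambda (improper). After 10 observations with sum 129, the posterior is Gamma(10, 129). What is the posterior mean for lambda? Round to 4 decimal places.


Posterior = Gamma(n, sum_x) = Gamma(10, 129)
Posterior mean = shape/rate = 10/129
= 0.0775

0.0775


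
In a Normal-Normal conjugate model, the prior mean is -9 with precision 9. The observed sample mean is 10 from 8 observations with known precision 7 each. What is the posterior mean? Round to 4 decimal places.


Posterior precision = tau0 + n*tau = 9 + 8*7 = 65
Posterior mean = (tau0*mu0 + n*tau*xbar) / posterior_precision
= (9*-9 + 8*7*10) / 65
= 479 / 65 = 7.3692

7.3692


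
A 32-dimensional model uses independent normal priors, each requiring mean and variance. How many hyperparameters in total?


Per parameter: 2 (mean and variance).
Total = 32 * 2 = 64

64


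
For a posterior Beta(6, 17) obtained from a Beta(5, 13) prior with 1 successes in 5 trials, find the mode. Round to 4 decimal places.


Mode = (alpha - 1) / (alpha + beta - 2)
= 5 / 21
= 0.2381

0.2381
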